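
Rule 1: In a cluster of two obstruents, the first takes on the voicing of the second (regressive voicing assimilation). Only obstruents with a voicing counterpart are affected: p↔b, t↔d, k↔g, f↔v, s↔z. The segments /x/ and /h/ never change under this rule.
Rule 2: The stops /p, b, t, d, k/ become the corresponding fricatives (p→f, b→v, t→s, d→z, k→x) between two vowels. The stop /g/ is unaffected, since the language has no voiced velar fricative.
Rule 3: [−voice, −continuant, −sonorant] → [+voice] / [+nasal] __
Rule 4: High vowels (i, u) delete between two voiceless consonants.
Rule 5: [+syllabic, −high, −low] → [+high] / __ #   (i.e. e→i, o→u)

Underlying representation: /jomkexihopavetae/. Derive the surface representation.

jomgexhofavesai

Rule 1 (regressive voicing assimilation): no segment meets the environment; /jomkexihopavetae/ is unchanged.
Rule 2 (intervocalic spirantization): /p/ is a stop between vowels /o/ and /a/, so it spirantizes to the fricative [f]. /t/ is a stop between vowels /e/ and /a/, so it spirantizes to the fricative [s]. /jomkexihopavetae/ → jomkexihofavesae.
Rule 3 (post-nasal voicing): /k/ is a voiceless stop immediately after the nasal /m/, so it voices to [g]. /jomkexihofavesae/ → jomgexihofavesae.
Rule 4 (high vowel syncope): /i/ is a high vowel flanked by voiceless consonants /x/ and /h/, so it deletes. /jomgexihofavesae/ → jomgexhofavesae.
Rule 5 (final vowel raising): /e/ is a mid vowel in word-final position, so it raises to [i]. /jomgexhofavesae/ → jomgexhofavesai.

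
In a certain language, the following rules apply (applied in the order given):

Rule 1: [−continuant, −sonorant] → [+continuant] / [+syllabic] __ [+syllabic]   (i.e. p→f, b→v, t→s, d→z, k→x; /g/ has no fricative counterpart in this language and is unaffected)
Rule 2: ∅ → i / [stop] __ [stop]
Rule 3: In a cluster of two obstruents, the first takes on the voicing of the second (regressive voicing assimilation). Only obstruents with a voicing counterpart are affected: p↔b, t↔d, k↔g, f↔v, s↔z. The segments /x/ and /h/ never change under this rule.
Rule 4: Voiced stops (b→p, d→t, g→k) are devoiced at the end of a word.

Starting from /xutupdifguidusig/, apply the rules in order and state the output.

Rule 1 (intervocalic spirantization): /t/ is a stop between vowels /u/ and /u/, so it spirantizes to the fricative [s]. /d/ is a stop between vowels /i/ and /u/, so it spirantizes to the fricative [z]. /xutupdifguidusig/ → xusupdifguizusig.
Rule 2 (stop-cluster i-epenthesis): /p/ and /d/ form a stop–stop cluster, so [i] is inserted between them. /xusupdifguizusig/ → xusupidifguizusig.
Rule 3 (regressive voicing assimilation): /f/ precedes the voiced obstruent /g/, so it voices to [v] by assimilation. /xusupidifguizusig/ → xusupidivguizusig.
Rule 4 (final devoicing): /g/ is a voiced stop in word-final position, so it devoices to [k]. /xusupidivguizusig/ → xusupidivguizusik.

xusupidivguizusik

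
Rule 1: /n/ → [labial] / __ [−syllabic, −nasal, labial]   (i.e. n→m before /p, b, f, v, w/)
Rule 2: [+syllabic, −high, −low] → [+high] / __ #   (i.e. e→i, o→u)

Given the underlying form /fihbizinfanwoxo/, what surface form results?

fihbizimfamwoxu

Rule 1 (nasal place assimilation): /n/ precedes the labial consonant /f/, so it assimilates in place to [m]. /n/ precedes the labial consonant /w/, so it assimilates in place to [m]. /fihbizinfanwoxo/ → fihbizimfamwoxo.
Rule 2 (final vowel raising): /o/ is a mid vowel in word-final position, so it raises to [u]. /fihbizimfamwoxo/ → fihbizimfamwoxu.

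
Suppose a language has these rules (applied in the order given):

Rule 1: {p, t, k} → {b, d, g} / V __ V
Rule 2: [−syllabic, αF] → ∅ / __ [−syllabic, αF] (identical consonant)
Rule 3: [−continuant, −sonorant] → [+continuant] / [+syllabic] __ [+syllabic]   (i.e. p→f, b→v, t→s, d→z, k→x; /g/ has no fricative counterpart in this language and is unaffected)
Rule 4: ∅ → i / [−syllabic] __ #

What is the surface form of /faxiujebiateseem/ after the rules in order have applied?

Rule 1 (intervocalic voicing): /t/ is a voiceless stop between vowels /a/ and /e/, so it voices to [d]. /faxiujebiateseem/ → faxiujebiadeseem.
Rule 2 (degemination): no segment meets the environment; /faxiujebiadeseem/ is unchanged.
Rule 3 (intervocalic spirantization): /b/ is a stop between vowels /e/ and /i/, so it spirantizes to the fricative [v]. /d/ is a stop between vowels /a/ and /e/, so it spirantizes to the fricative [z]. /faxiujebiadeseem/ → faxiujeviazeseem.
Rule 4 (final i-epenthesis): the form ends in the consonant /m/, so [i] is inserted word-finally. /faxiujeviazeseem/ → faxiujeviazeseemi.

faxiujeviazeseemi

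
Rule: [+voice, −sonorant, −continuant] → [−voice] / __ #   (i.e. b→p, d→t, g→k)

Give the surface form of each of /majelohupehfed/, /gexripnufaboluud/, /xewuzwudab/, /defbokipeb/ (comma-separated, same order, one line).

/majelohupehfed/: /d/ is a voiced stop in word-final position, so it devoices to [t]. → [majelohupehfet].
/gexripnufaboluud/: /d/ is a voiced stop in word-final position, so it devoices to [t]. → [gexripnufaboluut].
/xewuzwudab/: /b/ is a voiced stop in word-final position, so it devoices to [p]. → [xewuzwudap].
/defbokipeb/: /b/ is a voiced stop in word-final position, so it devoices to [p]. → [defbokipep].

majelohupehfet, gexripnufaboluut, xewuzwudap, defbokipep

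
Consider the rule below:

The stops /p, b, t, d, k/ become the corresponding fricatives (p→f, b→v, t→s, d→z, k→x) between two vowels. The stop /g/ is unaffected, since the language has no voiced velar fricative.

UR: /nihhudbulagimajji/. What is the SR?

nihhudbulagimajji

No segment of /nihhudbulagimajji/ meets the structural description of the rule, so the form surfaces unchanged.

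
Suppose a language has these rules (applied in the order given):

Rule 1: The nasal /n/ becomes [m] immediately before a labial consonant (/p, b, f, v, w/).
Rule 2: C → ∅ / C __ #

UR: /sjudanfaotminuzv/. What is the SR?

Rule 1 (nasal place assimilation): /n/ precedes the labial consonant /f/, so it assimilates in place to [m]. /sjudanfaotminuzv/ → sjudamfaotminuzv.
Rule 2 (final cluster simplification): /v/ is the second consonant of a word-final cluster /zv/, so it deletes. /sjudamfaotminuzv/ → sjudamfaotminuz.

sjudamfaotminuz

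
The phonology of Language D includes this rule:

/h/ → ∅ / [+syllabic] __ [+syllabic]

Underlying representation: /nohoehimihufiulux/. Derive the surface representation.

nooeimiufiulux

/h/ occurs between vowels /o/ and /o/, so it deletes.
/h/ occurs between vowels /e/ and /i/, so it deletes.
/h/ occurs between vowels /i/ and /u/, so it deletes.
Surface form: [nooeimiufiulux].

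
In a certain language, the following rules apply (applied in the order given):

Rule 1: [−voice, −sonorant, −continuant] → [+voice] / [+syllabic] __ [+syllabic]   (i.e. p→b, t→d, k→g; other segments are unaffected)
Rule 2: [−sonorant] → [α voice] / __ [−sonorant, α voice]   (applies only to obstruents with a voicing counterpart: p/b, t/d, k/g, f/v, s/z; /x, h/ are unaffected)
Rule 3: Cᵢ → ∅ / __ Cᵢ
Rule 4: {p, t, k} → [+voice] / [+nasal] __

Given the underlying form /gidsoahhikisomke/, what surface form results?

gitsoahigisomge

Rule 1 (intervocalic voicing): /k/ is a voiceless stop between vowels /i/ and /i/, so it voices to [g]. /gidsoahhikisomke/ → gidsoahhigisomke.
Rule 2 (regressive voicing assimilation): /d/ precedes the voiceless obstruent /s/, so it devoices to [t] by assimilation. /gidsoahhigisomke/ → gitsoahhigisomke.
Rule 3 (degemination): /hh/ is a geminate; the first /h/ deletes. /gitsoahhigisomke/ → gitsoahigisomke.
Rule 4 (post-nasal voicing): /k/ is a voiceless stop immediately after the nasal /m/, so it voices to [g]. /gitsoahigisomke/ → gitsoahigisomge.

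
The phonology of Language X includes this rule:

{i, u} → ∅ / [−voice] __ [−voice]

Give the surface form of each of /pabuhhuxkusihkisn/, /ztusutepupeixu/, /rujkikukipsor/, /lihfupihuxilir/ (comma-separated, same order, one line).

/pabuhhuxkusihkisn/: /u/ is a high vowel flanked by voiceless consonants /h/ and /x/, so it deletes. /u/ is a high vowel flanked by voiceless consonants /k/ and /s/, so it deletes. /i/ is a high vowel flanked by voiceless consonants /s/ and /h/, so it deletes. /i/ is a high vowel flanked by voiceless consonants /k/ and /s/, so it deletes. → [pabuhhxkshksn].
/ztusutepupeixu/: /u/ is a high vowel flanked by voiceless consonants /t/ and /s/, so it deletes. /u/ is a high vowel flanked by voiceless consonants /s/ and /t/, so it deletes. /u/ is a high vowel flanked by voiceless consonants /p/ and /p/, so it deletes. → [ztsteppeixu].
/rujkikukipsor/: /i/ is a high vowel flanked by voiceless consonants /k/ and /k/, so it deletes. /u/ is a high vowel flanked by voiceless consonants /k/ and /k/, so it deletes. /i/ is a high vowel flanked by voiceless consonants /k/ and /p/, so it deletes. → [rujkkkpsor].
/lihfupihuxilir/: /u/ is a high vowel flanked by voiceless consonants /f/ and /p/, so it deletes. /i/ is a high vowel flanked by voiceless consonants /p/ and /h/, so it deletes. /u/ is a high vowel flanked by voiceless consonants /h/ and /x/, so it deletes. → [lihfphxilir].

pabuhhxkshksn, ztsteppeixu, rujkkkpsor, lihfphxilir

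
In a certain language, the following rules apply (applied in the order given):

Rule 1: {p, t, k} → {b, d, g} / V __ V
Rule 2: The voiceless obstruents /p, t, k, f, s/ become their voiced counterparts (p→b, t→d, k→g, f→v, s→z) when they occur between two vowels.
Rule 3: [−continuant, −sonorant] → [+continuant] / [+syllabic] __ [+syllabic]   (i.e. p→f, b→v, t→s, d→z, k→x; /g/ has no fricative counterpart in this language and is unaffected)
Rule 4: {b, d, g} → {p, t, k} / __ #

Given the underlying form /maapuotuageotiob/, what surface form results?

maavuozuageoziop

Rule 1 (intervocalic voicing): /p/ is a voiceless stop between vowels /a/ and /u/, so it voices to [b]. /t/ is a voiceless stop between vowels /o/ and /u/, so it voices to [d]. /t/ is a voiceless stop between vowels /o/ and /i/, so it voices to [d]. /maapuotuageotiob/ → maabuoduageodiob.
Rule 2 (intervocalic voicing): no segment meets the environment; /maabuoduageodiob/ is unchanged.
Rule 3 (intervocalic spirantization): /b/ is a stop between vowels /a/ and /u/, so it spirantizes to the fricative [v]. /d/ is a stop between vowels /o/ and /u/, so it spirantizes to the fricative [z]. /d/ is a stop between vowels /o/ and /i/, so it spirantizes to the fricative [z]. /maabuoduageodiob/ → maavuozuageoziob.
Rule 4 (final devoicing): /b/ is a voiced stop in word-final position, so it devoices to [p]. /maavuozuageoziob/ → maavuozuageoziop.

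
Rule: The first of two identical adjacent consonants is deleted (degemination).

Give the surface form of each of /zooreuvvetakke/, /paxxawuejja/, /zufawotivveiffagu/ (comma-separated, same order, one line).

/zooreuvvetakke/: /vv/ is a geminate; the first /v/ deletes. /kk/ is a geminate; the first /k/ deletes. → [zooreuvetake].
/paxxawuejja/: /xx/ is a geminate; the first /x/ deletes. /jj/ is a geminate; the first /j/ deletes. → [paxawueja].
/zufawotivveiffagu/: /vv/ is a geminate; the first /v/ deletes. /ff/ is a geminate; the first /f/ deletes. → [zufawotiveifagu].

zooreuvetake, paxawueja, zufawotiveifagu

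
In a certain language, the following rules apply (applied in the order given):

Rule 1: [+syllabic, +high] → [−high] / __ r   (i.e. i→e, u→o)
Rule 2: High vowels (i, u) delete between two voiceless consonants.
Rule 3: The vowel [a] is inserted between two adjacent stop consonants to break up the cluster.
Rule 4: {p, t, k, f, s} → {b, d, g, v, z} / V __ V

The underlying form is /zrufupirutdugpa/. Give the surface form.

Rule 1 (pre-rhotic lowering): /i/ is a high vowel immediately before /r/, so it lowers to [e]. /zrufupirutdugpa/ → zrufuperutdugpa.
Rule 2 (high vowel syncope): /u/ is a high vowel flanked by voiceless consonants /f/ and /p/, so it deletes. /zrufuperutdugpa/ → zrufperutdugpa.
Rule 3 (stop-cluster a-epenthesis): /t/ and /d/ form a stop–stop cluster, so [a] is inserted between them. /g/ and /p/ form a stop–stop cluster, so [a] is inserted between them. /zrufperutdugpa/ → zrufperutadugapa.
Rule 4 (intervocalic voicing): /t/ is a voiceless obstruent between vowels /u/ and /a/, so it voices to [d]. /p/ is a voiceless obstruent between vowels /a/ and /a/, so it voices to [b]. /zrufperutadugapa/ → zrufperudadugaba.

zrufperudadugaba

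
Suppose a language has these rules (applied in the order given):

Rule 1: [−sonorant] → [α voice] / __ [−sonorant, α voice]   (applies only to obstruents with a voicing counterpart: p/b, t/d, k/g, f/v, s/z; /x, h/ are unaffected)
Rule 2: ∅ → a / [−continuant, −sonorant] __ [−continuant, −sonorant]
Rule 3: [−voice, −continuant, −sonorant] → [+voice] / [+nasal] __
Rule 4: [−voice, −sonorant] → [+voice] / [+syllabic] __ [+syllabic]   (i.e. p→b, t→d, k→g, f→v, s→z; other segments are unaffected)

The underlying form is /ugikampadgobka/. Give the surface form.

Rule 1 (regressive voicing assimilation): /b/ precedes the voiceless obstruent /k/, so it devoices to [p] by assimilation. /ugikampadgobka/ → ugikampadgopka.
Rule 2 (stop-cluster a-epenthesis): /d/ and /g/ form a stop–stop cluster, so [a] is inserted between them. /p/ and /k/ form a stop–stop cluster, so [a] is inserted between them. /ugikampadgopka/ → ugikampadagopaka.
Rule 3 (post-nasal voicing): /p/ is a voiceless stop immediately after the nasal /m/, so it voices to [b]. /ugikampadagopaka/ → ugikambadagopaka.
Rule 4 (intervocalic voicing): /k/ is a voiceless obstruent between vowels /i/ and /a/, so it voices to [g]. /p/ is a voiceless obstruent between vowels /o/ and /a/, so it voices to [b]. /k/ is a voiceless obstruent between vowels /a/ and /a/, so it voices to [g]. /ugikambadagopaka/ → ugigambadagobaga.

ugigambadagobaga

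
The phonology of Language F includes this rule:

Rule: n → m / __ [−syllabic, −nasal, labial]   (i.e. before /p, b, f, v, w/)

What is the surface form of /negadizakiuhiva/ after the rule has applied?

negadizakiuhiva

No segment of /negadizakiuhiva/ meets the structural description of the rule, so the form surfaces unchanged.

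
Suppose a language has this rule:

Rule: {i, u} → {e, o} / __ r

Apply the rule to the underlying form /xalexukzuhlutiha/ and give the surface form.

No segment of /xalexukzuhlutiha/ meets the structural description of the rule, so the form surfaces unchanged.

xalexukzuhlutiha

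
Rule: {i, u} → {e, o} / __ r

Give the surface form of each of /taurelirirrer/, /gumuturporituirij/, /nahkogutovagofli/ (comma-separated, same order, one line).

taorelererrer, gumutorporituerij, nahkogutovagofli

/taurelirirrer/: /u/ is a high vowel immediately before /r/, so it lowers to [o]. /i/ is a high vowel immediately before /r/, so it lowers to [e]. /i/ is a high vowel immediately before /r/, so it lowers to [e]. → [taorelererrer].
/gumuturporituirij/: /u/ is a high vowel immediately before /r/, so it lowers to [o]. /i/ is a high vowel immediately before /r/, so it lowers to [e]. → [gumutorporituerij].
/nahkogutovagofli/: the rule's environment is not met; surfaces unchanged as [nahkogutovagofli].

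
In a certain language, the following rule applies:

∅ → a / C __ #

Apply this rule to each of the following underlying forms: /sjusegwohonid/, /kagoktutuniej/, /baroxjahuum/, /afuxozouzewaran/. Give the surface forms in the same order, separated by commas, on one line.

/sjusegwohonid/: the form ends in the consonant /d/, so [a] is inserted word-finally. → [sjusegwohonida].
/kagoktutuniej/: the form ends in the consonant /j/, so [a] is inserted word-finally. → [kagoktutunieja].
/baroxjahuum/: the form ends in the consonant /m/, so [a] is inserted word-finally. → [baroxjahuuma].
/afuxozouzewaran/: the form ends in the consonant /n/, so [a] is inserted word-finally. → [afuxozouzewarana].

sjusegwohonida, kagoktutunieja, baroxjahuuma, afuxozouzewarana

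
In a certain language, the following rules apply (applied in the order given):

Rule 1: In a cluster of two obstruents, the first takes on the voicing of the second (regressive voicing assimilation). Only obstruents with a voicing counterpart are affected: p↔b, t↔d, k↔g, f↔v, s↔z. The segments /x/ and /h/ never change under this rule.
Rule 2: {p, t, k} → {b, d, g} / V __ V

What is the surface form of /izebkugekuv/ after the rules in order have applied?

izepkugeguv

Rule 1 (regressive voicing assimilation): /b/ precedes the voiceless obstruent /k/, so it devoices to [p] by assimilation. /izebkugekuv/ → izepkugekuv.
Rule 2 (intervocalic voicing): /k/ is a voiceless stop between vowels /e/ and /u/, so it voices to [g]. /izepkugekuv/ → izepkugeguv.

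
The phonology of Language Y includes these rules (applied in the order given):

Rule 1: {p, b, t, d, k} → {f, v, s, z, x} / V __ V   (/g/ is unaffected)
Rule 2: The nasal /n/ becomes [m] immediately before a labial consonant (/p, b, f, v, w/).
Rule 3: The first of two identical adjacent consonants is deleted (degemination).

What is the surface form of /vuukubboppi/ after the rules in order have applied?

Rule 1 (intervocalic spirantization): /k/ is a stop between vowels /u/ and /u/, so it spirantizes to the fricative [x]. /vuukubboppi/ → vuuxubboppi.
Rule 2 (nasal place assimilation): no segment meets the environment; /vuuxubboppi/ is unchanged.
Rule 3 (degemination): /bb/ is a geminate; the first /b/ deletes. /pp/ is a geminate; the first /p/ deletes. /vuuxubboppi/ → vuuxubopi.

vuuxubopi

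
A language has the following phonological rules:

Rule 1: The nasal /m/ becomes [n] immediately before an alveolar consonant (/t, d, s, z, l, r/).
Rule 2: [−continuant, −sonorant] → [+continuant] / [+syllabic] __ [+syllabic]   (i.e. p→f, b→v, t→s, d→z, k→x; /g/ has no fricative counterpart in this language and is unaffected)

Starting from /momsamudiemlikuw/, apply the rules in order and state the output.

monsamuzienlixuw

Rule 1 (nasal place assimilation): /m/ precedes the alveolar consonant /s/, so it assimilates in place to [n]. /m/ precedes the alveolar consonant /l/, so it assimilates in place to [n]. /momsamudiemlikuw/ → monsamudienlikuw.
Rule 2 (intervocalic spirantization): /d/ is a stop between vowels /u/ and /i/, so it spirantizes to the fricative [z]. /k/ is a stop between vowels /i/ and /u/, so it spirantizes to the fricative [x]. /monsamudienlikuw/ → monsamuzienlixuw.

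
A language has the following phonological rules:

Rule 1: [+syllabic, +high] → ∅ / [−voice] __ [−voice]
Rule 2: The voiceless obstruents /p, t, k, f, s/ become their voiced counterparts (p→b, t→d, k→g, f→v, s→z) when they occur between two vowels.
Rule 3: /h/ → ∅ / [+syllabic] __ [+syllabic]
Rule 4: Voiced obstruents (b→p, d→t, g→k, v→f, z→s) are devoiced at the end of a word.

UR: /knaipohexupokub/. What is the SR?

Rule 1 (high vowel syncope): /u/ is a high vowel flanked by voiceless consonants /x/ and /p/, so it deletes. /knaipohexupokub/ → knaipohexpokub.
Rule 2 (intervocalic voicing): /p/ is a voiceless obstruent between vowels /i/ and /o/, so it voices to [b]. /k/ is a voiceless obstruent between vowels /o/ and /u/, so it voices to [g]. /knaipohexpokub/ → knaibohexpogub.
Rule 3 (intervocalic h-deletion): /h/ occurs between vowels /o/ and /e/, so it deletes. /knaibohexpogub/ → knaiboexpogub.
Rule 4 (final devoicing): /b/ is a voiced obstruent in word-final position, so it devoices to [p]. /knaiboexpogub/ → knaiboexpogup.

knaiboexpogup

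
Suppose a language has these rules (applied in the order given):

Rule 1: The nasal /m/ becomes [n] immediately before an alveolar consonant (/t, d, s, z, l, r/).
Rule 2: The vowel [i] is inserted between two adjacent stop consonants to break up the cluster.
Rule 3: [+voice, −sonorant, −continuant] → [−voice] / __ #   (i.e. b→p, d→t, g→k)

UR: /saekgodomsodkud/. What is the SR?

saekigodonsodikut

Rule 1 (nasal place assimilation): /m/ precedes the alveolar consonant /s/, so it assimilates in place to [n]. /saekgodomsodkud/ → saekgodonsodkud.
Rule 2 (stop-cluster i-epenthesis): /k/ and /g/ form a stop–stop cluster, so [i] is inserted between them. /d/ and /k/ form a stop–stop cluster, so [i] is inserted between them. /saekgodonsodkud/ → saekigodonsodikud.
Rule 3 (final devoicing): /d/ is a voiced stop in word-final position, so it devoices to [t]. /saekigodonsodikud/ → saekigodonsodikut.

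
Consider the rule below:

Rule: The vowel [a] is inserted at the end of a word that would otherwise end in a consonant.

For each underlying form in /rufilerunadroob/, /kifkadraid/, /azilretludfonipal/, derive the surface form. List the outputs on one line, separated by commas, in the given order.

rufilerunadrooba, kifkadraida, azilretludfonipala

/rufilerunadroob/: the form ends in the consonant /b/, so [a] is inserted word-finally. → [rufilerunadrooba].
/kifkadraid/: the form ends in the consonant /d/, so [a] is inserted word-finally. → [kifkadraida].
/azilretludfonipal/: the form ends in the consonant /l/, so [a] is inserted word-finally. → [azilretludfonipala].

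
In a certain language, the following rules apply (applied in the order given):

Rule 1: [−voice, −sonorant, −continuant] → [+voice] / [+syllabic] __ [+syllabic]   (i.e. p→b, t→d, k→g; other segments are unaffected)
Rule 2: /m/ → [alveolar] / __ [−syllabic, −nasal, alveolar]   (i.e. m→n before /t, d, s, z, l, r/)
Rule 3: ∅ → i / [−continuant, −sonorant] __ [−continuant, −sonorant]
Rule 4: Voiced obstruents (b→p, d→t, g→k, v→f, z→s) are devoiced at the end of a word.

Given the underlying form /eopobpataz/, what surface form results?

eobobipadas

Rule 1 (intervocalic voicing): /p/ is a voiceless stop between vowels /o/ and /o/, so it voices to [b]. /t/ is a voiceless stop between vowels /a/ and /a/, so it voices to [d]. /eopobpataz/ → eobobpadaz.
Rule 2 (nasal place assimilation): no segment meets the environment; /eobobpadaz/ is unchanged.
Rule 3 (stop-cluster i-epenthesis): /b/ and /p/ form a stop–stop cluster, so [i] is inserted between them. /eobobpadaz/ → eobobipadaz.
Rule 4 (final devoicing): /z/ is a voiced obstruent in word-final position, so it devoices to [s]. /eobobipadaz/ → eobobipadas.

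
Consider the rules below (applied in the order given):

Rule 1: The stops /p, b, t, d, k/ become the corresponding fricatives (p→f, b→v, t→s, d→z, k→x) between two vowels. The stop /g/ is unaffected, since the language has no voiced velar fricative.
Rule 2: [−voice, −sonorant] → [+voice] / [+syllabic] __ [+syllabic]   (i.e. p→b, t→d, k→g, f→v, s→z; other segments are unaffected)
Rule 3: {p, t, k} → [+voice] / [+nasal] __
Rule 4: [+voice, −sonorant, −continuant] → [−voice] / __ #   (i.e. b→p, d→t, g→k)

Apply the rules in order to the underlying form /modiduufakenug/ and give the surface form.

Rule 1 (intervocalic spirantization): /d/ is a stop between vowels /o/ and /i/, so it spirantizes to the fricative [z]. /d/ is a stop between vowels /i/ and /u/, so it spirantizes to the fricative [z]. /k/ is a stop between vowels /a/ and /e/, so it spirantizes to the fricative [x]. /modiduufakenug/ → mozizuufaxenug.
Rule 2 (intervocalic voicing): /f/ is a voiceless obstruent between vowels /u/ and /a/, so it voices to [v]. /mozizuufaxenug/ → mozizuuvaxenug.
Rule 3 (post-nasal voicing): no segment meets the environment; /mozizuuvaxenug/ is unchanged.
Rule 4 (final devoicing): /g/ is a voiced stop in word-final position, so it devoices to [k]. /mozizuuvaxenug/ → mozizuuvaxenuk.

mozizuuvaxenuk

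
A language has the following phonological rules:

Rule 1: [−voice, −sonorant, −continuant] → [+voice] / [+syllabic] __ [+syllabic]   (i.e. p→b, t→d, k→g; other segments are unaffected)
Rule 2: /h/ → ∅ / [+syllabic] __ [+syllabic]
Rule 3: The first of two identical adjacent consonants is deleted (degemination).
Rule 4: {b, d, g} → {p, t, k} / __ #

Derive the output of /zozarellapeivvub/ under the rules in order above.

zozarelabeivup

Rule 1 (intervocalic voicing): /p/ is a voiceless stop between vowels /a/ and /e/, so it voices to [b]. /zozarellapeivvub/ → zozarellabeivvub.
Rule 2 (intervocalic h-deletion): no segment meets the environment; /zozarellabeivvub/ is unchanged.
Rule 3 (degemination): /ll/ is a geminate; the first /l/ deletes. /vv/ is a geminate; the first /v/ deletes. /zozarellabeivvub/ → zozarelabeivub.
Rule 4 (final devoicing): /b/ is a voiced stop in word-final position, so it devoices to [p]. /zozarelabeivub/ → zozarelabeivup.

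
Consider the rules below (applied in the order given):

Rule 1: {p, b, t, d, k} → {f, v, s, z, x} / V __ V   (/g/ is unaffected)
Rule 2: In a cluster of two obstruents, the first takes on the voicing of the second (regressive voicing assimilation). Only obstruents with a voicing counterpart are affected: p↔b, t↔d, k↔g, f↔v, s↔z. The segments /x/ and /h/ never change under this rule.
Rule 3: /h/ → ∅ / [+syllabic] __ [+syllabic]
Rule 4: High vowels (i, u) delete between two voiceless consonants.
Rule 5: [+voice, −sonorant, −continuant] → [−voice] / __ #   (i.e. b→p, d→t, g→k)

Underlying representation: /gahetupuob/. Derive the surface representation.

Rule 1 (intervocalic spirantization): /t/ is a stop between vowels /e/ and /u/, so it spirantizes to the fricative [s]. /p/ is a stop between vowels /u/ and /u/, so it spirantizes to the fricative [f]. /gahetupuob/ → gahesufuob.
Rule 2 (regressive voicing assimilation): no segment meets the environment; /gahesufuob/ is unchanged.
Rule 3 (intervocalic h-deletion): /h/ occurs between vowels /a/ and /e/, so it deletes. /gahesufuob/ → gaesufuob.
Rule 4 (high vowel syncope): /u/ is a high vowel flanked by voiceless consonants /s/ and /f/, so it deletes. /gaesufuob/ → gaesfuob.
Rule 5 (final devoicing): /b/ is a voiced stop in word-final position, so it devoices to [p]. /gaesfuob/ → gaesfuop.

gaesfuop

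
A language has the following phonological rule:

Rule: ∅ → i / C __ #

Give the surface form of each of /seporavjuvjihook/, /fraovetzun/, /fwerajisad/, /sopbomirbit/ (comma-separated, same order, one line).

seporavjuvjihooki, fraovetzuni, fwerajisadi, sopbomirbiti

/seporavjuvjihook/: the form ends in the consonant /k/, so [i] is inserted word-finally. → [seporavjuvjihooki].
/fraovetzun/: the form ends in the consonant /n/, so [i] is inserted word-finally. → [fraovetzuni].
/fwerajisad/: the form ends in the consonant /d/, so [i] is inserted word-finally. → [fwerajisadi].
/sopbomirbit/: the form ends in the consonant /t/, so [i] is inserted word-finally. → [sopbomirbiti].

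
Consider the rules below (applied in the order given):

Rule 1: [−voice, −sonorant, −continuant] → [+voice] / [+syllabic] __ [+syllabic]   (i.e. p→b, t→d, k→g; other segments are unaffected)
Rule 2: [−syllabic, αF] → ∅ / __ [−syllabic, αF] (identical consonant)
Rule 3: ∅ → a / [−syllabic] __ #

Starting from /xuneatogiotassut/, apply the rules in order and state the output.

xuneadogiodasuta

Rule 1 (intervocalic voicing): /t/ is a voiceless stop between vowels /a/ and /o/, so it voices to [d]. /t/ is a voiceless stop between vowels /o/ and /a/, so it voices to [d]. /xuneatogiotassut/ → xuneadogiodassut.
Rule 2 (degemination): /ss/ is a geminate; the first /s/ deletes. /xuneadogiodassut/ → xuneadogiodasut.
Rule 3 (final a-epenthesis): the form ends in the consonant /t/, so [a] is inserted word-finally. /xuneadogiodasut/ → xuneadogiodasuta.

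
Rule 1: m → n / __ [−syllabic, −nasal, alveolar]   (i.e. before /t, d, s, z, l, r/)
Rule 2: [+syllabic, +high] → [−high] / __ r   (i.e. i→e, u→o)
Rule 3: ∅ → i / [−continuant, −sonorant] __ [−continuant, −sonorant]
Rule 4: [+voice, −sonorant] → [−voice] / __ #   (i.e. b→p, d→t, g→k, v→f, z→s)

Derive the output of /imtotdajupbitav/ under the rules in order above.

Rule 1 (nasal place assimilation): /m/ precedes the alveolar consonant /t/, so it assimilates in place to [n]. /imtotdajupbitav/ → intotdajupbitav.
Rule 2 (pre-rhotic lowering): no segment meets the environment; /intotdajupbitav/ is unchanged.
Rule 3 (stop-cluster i-epenthesis): /t/ and /d/ form a stop–stop cluster, so [i] is inserted between them. /p/ and /b/ form a stop–stop cluster, so [i] is inserted between them. /intotdajupbitav/ → intotidajupibitav.
Rule 4 (final devoicing): /v/ is a voiced obstruent in word-final position, so it devoices to [f]. /intotidajupibitav/ → intotidajupibitaf.

intotidajupibitaf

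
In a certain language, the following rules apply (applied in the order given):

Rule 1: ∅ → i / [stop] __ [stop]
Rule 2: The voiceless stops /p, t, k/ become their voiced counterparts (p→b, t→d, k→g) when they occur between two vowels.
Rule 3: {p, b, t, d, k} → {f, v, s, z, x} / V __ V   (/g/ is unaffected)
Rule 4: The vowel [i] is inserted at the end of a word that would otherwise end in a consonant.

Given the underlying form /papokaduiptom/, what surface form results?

pavogazuivizomi

Rule 1 (stop-cluster i-epenthesis): /p/ and /t/ form a stop–stop cluster, so [i] is inserted between them. /papokaduiptom/ → papokaduipitom.
Rule 2 (intervocalic voicing): /p/ is a voiceless stop between vowels /a/ and /o/, so it voices to [b]. /k/ is a voiceless stop between vowels /o/ and /a/, so it voices to [g]. /p/ is a voiceless stop between vowels /i/ and /i/, so it voices to [b]. /t/ is a voiceless stop between vowels /i/ and /o/, so it voices to [d]. /papokaduipitom/ → pabogaduibidom.
Rule 3 (intervocalic spirantization): /b/ is a stop between vowels /a/ and /o/, so it spirantizes to the fricative [v]. /d/ is a stop between vowels /a/ and /u/, so it spirantizes to the fricative [z]. /b/ is a stop between vowels /i/ and /i/, so it spirantizes to the fricative [v]. /d/ is a stop between vowels /i/ and /o/, so it spirantizes to the fricative [z]. /pabogaduibidom/ → pavogazuivizom.
Rule 4 (final i-epenthesis): the form ends in the consonant /m/, so [i] is inserted word-finally. /pavogazuivizom/ → pavogazuivizomi.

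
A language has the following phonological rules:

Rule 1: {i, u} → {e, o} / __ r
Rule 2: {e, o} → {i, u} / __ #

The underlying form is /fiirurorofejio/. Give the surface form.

fierororofejiu

Rule 1 (pre-rhotic lowering): /i/ is a high vowel immediately before /r/, so it lowers to [e]. /u/ is a high vowel immediately before /r/, so it lowers to [o]. /fiirurorofejio/ → fierororofejio.
Rule 2 (final vowel raising): /o/ is a mid vowel in word-final position, so it raises to [u]. /fierororofejio/ → fierororofejiu.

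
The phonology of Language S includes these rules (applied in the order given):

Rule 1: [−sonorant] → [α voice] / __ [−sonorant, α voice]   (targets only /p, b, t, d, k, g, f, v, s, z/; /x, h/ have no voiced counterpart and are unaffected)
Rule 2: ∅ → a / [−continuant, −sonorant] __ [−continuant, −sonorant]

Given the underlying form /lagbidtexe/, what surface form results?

Rule 1 (regressive voicing assimilation): /d/ precedes the voiceless obstruent /t/, so it devoices to [t] by assimilation. /lagbidtexe/ → lagbittexe.
Rule 2 (stop-cluster a-epenthesis): /g/ and /b/ form a stop–stop cluster, so [a] is inserted between them. /t/ and /t/ form a stop–stop cluster, so [a] is inserted between them. /lagbittexe/ → lagabitatexe.

lagabitatexe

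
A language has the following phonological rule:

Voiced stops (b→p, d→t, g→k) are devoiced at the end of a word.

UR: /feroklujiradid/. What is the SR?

/d/ is a voiced stop in word-final position, so it devoices to [t].
The other instance of /d/ does not occur in the required environment and remains unchanged.
Surface form: [feroklujiradit].

feroklujiradit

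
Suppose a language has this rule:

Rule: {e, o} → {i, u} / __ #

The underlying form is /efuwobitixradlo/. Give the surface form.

efuwobitixradlu

/o/ is a mid vowel in word-final position, so it raises to [u].
The other instances of /e/, /o/ do not occur in the required environment and remain unchanged.
Surface form: [efuwobitixradlu].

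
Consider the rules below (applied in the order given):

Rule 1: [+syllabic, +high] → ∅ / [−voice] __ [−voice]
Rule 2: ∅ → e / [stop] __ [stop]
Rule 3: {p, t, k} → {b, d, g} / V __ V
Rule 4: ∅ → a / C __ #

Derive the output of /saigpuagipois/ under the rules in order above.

Rule 1 (high vowel syncope): no segment meets the environment; /saigpuagipois/ is unchanged.
Rule 2 (stop-cluster e-epenthesis): /g/ and /p/ form a stop–stop cluster, so [e] is inserted between them. /saigpuagipois/ → saigepuagipois.
Rule 3 (intervocalic voicing): /p/ is a voiceless stop between vowels /e/ and /u/, so it voices to [b]. /p/ is a voiceless stop between vowels /i/ and /o/, so it voices to [b]. /saigepuagipois/ → saigebuagibois.
Rule 4 (final a-epenthesis): the form ends in the consonant /s/, so [a] is inserted word-finally. /saigebuagibois/ → saigebuagiboisa.

saigebuagiboisa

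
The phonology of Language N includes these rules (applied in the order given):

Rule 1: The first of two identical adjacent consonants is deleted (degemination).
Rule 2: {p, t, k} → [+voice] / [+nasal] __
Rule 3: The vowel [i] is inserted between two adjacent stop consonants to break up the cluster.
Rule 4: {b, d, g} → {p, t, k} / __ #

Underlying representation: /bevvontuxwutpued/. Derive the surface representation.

bevonduxwutipuet

Rule 1 (degemination): /vv/ is a geminate; the first /v/ deletes. /bevvontuxwutpued/ → bevontuxwutpued.
Rule 2 (post-nasal voicing): /t/ is a voiceless stop immediately after the nasal /n/, so it voices to [d]. /bevontuxwutpued/ → bevonduxwutpued.
Rule 3 (stop-cluster i-epenthesis): /t/ and /p/ form a stop–stop cluster, so [i] is inserted between them. /bevonduxwutpued/ → bevonduxwutipued.
Rule 4 (final devoicing): /d/ is a voiced stop in word-final position, so it devoices to [t]. /bevonduxwutipued/ → bevonduxwutipuet.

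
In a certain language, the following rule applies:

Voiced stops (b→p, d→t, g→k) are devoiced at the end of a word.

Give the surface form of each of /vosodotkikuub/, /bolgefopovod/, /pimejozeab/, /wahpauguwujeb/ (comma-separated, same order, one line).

/vosodotkikuub/: /b/ is a voiced stop in word-final position, so it devoices to [p]. → [vosodotkikuup].
/bolgefopovod/: /d/ is a voiced stop in word-final position, so it devoices to [t]. → [bolgefopovot].
/pimejozeab/: /b/ is a voiced stop in word-final position, so it devoices to [p]. → [pimejozeap].
/wahpauguwujeb/: /b/ is a voiced stop in word-final position, so it devoices to [p]. → [wahpauguwujep].

vosodotkikuup, bolgefopovot, pimejozeap, wahpauguwujep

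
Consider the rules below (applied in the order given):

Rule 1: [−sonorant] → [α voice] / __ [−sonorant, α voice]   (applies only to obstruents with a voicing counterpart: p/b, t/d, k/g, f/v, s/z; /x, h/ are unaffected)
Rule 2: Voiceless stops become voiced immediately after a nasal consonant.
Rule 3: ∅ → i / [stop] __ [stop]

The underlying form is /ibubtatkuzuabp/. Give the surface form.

Rule 1 (regressive voicing assimilation): /b/ precedes the voiceless obstruent /t/, so it devoices to [p] by assimilation. /b/ precedes the voiceless obstruent /p/, so it devoices to [p] by assimilation. /ibubtatkuzuabp/ → ibuptatkuzuapp.
Rule 2 (post-nasal voicing): no segment meets the environment; /ibuptatkuzuapp/ is unchanged.
Rule 3 (stop-cluster i-epenthesis): /p/ and /t/ form a stop–stop cluster, so [i] is inserted between them. /t/ and /k/ form a stop–stop cluster, so [i] is inserted between them. /p/ and /p/ form a stop–stop cluster, so [i] is inserted between them. /ibuptatkuzuapp/ → ibupitatikuzuapip.

ibupitatikuzuapip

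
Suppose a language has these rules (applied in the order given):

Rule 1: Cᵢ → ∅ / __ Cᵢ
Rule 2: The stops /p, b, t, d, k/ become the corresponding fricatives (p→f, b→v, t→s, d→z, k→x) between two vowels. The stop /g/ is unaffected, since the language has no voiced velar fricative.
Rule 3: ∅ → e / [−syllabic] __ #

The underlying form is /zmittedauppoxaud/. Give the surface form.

zmisezaufoxaude

Rule 1 (degemination): /tt/ is a geminate; the first /t/ deletes. /pp/ is a geminate; the first /p/ deletes. /zmittedauppoxaud/ → zmitedaupoxaud.
Rule 2 (intervocalic spirantization): /t/ is a stop between vowels /i/ and /e/, so it spirantizes to the fricative [s]. /d/ is a stop between vowels /e/ and /a/, so it spirantizes to the fricative [z]. /p/ is a stop between vowels /u/ and /o/, so it spirantizes to the fricative [f]. /zmitedaupoxaud/ → zmisezaufoxaud.
Rule 3 (final e-epenthesis): the form ends in the consonant /d/, so [e] is inserted word-finally. /zmisezaufoxaud/ → zmisezaufoxaude.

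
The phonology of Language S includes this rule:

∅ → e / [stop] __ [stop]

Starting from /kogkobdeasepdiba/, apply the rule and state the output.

kogekobedeasepediba

/g/ and /k/ form a stop–stop cluster, so [e] is inserted between them.
/b/ and /d/ form a stop–stop cluster, so [e] is inserted between them.
/p/ and /d/ form a stop–stop cluster, so [e] is inserted between them.
Surface form: [kogekobedeasepediba].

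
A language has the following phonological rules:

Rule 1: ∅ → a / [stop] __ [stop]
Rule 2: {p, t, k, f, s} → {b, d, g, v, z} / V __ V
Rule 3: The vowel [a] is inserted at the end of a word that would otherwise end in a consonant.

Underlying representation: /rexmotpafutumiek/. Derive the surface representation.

Rule 1 (stop-cluster a-epenthesis): /t/ and /p/ form a stop–stop cluster, so [a] is inserted between them. /rexmotpafutumiek/ → rexmotapafutumiek.
Rule 2 (intervocalic voicing): /t/ is a voiceless obstruent between vowels /o/ and /a/, so it voices to [d]. /p/ is a voiceless obstruent between vowels /a/ and /a/, so it voices to [b]. /f/ is a voiceless obstruent between vowels /a/ and /u/, so it voices to [v]. /t/ is a voiceless obstruent between vowels /u/ and /u/, so it voices to [d]. /rexmotapafutumiek/ → rexmodabavudumiek.
Rule 3 (final a-epenthesis): the form ends in the consonant /k/, so [a] is inserted word-finally. /rexmodabavudumiek/ → rexmodabavudumieka.

rexmodabavudumieka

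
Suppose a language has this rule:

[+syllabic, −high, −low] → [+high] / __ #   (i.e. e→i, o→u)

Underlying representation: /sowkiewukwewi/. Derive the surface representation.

No segment of /sowkiewukwewi/ meets the structural description of the rule, so the form surfaces unchanged.

sowkiewukwewi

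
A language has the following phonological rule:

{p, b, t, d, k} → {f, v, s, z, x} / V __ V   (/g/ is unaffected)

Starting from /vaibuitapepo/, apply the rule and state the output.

/b/ is a stop between vowels /i/ and /u/, so it spirantizes to the fricative [v].
/t/ is a stop between vowels /i/ and /a/, so it spirantizes to the fricative [s].
/p/ is a stop between vowels /a/ and /e/, so it spirantizes to the fricative [f].
/p/ is a stop between vowels /e/ and /o/, so it spirantizes to the fricative [f].
Surface form: [vaivuisafefo].

vaivuisafefo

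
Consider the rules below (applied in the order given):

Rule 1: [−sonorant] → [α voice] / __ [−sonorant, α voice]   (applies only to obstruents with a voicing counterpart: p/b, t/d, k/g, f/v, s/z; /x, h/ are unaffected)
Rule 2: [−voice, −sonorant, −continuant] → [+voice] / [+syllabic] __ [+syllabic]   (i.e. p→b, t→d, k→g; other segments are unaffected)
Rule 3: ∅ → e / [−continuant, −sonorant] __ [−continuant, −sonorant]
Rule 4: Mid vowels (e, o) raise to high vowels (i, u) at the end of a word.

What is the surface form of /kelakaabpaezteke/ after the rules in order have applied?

kelagaapepaestegi

Rule 1 (regressive voicing assimilation): /b/ precedes the voiceless obstruent /p/, so it devoices to [p] by assimilation. /z/ precedes the voiceless obstruent /t/, so it devoices to [s] by assimilation. /kelakaabpaezteke/ → kelakaappaesteke.
Rule 2 (intervocalic voicing): /k/ is a voiceless stop between vowels /a/ and /a/, so it voices to [g]. /k/ is a voiceless stop between vowels /e/ and /e/, so it voices to [g]. /kelakaappaesteke/ → kelagaappaestege.
Rule 3 (stop-cluster e-epenthesis): /p/ and /p/ form a stop–stop cluster, so [e] is inserted between them. /kelagaappaestege/ → kelagaapepaestege.
Rule 4 (final vowel raising): /e/ is a mid vowel in word-final position, so it raises to [i]. /kelagaapepaestege/ → kelagaapepaestegi.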